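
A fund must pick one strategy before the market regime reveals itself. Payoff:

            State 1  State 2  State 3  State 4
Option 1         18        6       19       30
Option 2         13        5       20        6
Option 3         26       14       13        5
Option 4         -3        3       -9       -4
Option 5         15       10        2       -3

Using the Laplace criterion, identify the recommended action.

Row averages: Option 1=18.25, Option 2=11, Option 3=14.5, Option 4=-3.25, Option 5=6
Highest average = 18.25 → Option 1.

Option 1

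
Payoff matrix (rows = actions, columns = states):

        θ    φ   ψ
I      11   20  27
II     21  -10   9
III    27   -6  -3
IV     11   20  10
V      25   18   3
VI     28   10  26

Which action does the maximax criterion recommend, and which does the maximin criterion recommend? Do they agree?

maximax → VI; maximin → I (disagree)

Row maxima: I=27, II=21, III=27, IV=20, V=25, VI=28
Best best-case = 28 → VI.
Row minima: I=11, II=-10, III=-6, IV=10, V=3, VI=10
Best worst-case = 11 → I.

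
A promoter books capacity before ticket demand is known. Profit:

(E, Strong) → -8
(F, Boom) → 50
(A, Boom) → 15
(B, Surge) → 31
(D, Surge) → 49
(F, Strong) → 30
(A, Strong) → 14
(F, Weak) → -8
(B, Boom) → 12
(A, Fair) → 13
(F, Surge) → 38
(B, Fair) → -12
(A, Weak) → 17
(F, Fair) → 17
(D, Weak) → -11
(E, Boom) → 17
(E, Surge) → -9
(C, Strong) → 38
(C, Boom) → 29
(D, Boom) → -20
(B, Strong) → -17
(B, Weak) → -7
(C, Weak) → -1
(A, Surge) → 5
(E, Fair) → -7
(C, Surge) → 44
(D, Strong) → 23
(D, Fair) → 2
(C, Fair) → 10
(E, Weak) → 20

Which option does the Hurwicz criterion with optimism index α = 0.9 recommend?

A: 0.9·17 + 0.1·5 = 15.8
B: 0.9·31 + 0.1·(-17) = 26.2
C: 0.9·44 + 0.1·(-1) = 39.5
D: 0.9·49 + 0.1·(-20) = 42.1
E: 0.9·20 + 0.1·(-9) = 17.1
F: 0.9·50 + 0.1·(-8) = 44.2
Highest Hurwicz score = 44.2 → F.

F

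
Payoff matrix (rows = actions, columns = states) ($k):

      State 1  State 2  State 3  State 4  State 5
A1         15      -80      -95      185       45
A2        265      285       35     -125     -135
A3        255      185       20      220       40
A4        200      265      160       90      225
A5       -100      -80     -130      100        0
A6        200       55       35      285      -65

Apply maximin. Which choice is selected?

Row minima: A1=-95, A2=-135, A3=20, A4=90, A5=-130, A6=-65
Best worst-case = 90 → A4.

A4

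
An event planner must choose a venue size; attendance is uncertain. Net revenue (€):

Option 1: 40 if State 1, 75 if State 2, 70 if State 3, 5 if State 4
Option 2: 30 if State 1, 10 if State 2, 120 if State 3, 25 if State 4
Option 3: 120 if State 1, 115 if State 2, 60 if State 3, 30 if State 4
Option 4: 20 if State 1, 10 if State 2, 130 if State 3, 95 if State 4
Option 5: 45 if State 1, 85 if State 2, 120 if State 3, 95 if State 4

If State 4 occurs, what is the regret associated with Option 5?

0

Best payoff under State 4 is 95.
Regret = 95 − 95 = 0.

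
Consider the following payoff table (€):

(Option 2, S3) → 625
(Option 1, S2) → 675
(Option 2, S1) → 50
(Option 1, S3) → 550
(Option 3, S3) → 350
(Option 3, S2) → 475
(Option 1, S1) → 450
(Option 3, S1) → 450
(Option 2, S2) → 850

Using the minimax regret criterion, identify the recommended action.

Option 1

Column bests: S1=450, S2=850, S3=625.
Option 1 regrets: 0, 175, 75 → max 175
Option 2 regrets: 400, 0, 0 → max 400
Option 3 regrets: 0, 375, 275 → max 375
Smallest max regret = 175 → Option 1.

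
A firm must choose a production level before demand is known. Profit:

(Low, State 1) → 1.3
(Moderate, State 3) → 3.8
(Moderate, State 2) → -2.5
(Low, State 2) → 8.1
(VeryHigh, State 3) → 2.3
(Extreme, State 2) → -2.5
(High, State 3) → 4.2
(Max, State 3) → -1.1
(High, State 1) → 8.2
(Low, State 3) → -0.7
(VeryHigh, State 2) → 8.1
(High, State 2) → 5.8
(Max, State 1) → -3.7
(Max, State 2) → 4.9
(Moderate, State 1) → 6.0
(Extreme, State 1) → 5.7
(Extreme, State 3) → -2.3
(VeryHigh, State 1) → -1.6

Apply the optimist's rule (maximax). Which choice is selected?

Row maxima: Low=8.1, Moderate=6.0, High=8.2, VeryHigh=8.1, Extreme=5.7, Max=4.9
Best best-case = 8.2 → High.

High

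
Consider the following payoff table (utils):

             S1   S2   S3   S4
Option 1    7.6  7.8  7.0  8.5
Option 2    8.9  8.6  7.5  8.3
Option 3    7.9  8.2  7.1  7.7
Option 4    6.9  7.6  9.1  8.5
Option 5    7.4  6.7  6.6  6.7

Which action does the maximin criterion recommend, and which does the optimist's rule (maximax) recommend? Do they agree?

maximin → Option 2; maximax → Option 4 (disagree)

Row minima: Option 1=7.0, Option 2=7.5, Option 3=7.1, Option 4=6.9, Option 5=6.6
Best worst-case = 7.5 → Option 2.
Row maxima: Option 1=8.5, Option 2=8.9, Option 3=8.2, Option 4=9.1, Option 5=7.4
Best best-case = 9.1 → Option 4.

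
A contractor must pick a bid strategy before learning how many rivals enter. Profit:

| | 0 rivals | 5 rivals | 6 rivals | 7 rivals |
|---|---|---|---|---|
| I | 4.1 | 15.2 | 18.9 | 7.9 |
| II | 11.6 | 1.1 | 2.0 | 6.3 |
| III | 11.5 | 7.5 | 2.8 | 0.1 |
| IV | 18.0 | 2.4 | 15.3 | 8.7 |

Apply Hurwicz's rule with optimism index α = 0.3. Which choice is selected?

I: 0.3·18.9 + 0.7·4.1 = 8.54
II: 0.3·11.6 + 0.7·1.1 = 4.25
III: 0.3·11.5 + 0.7·0.1 = 3.52
IV: 0.3·18.0 + 0.7·2.4 = 7.08
Highest Hurwicz score = 8.54 → I.

I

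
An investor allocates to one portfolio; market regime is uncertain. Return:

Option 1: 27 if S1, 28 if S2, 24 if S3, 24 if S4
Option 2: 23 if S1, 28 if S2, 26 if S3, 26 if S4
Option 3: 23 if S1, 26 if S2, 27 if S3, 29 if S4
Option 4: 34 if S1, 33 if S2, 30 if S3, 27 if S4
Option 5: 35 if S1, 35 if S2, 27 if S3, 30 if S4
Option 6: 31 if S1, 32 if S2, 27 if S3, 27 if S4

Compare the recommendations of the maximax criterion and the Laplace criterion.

Row maxima: Option 1=28, Option 2=28, Option 3=29, Option 4=34, Option 5=35, Option 6=32
Best best-case = 35 → Option 5.
Row averages: Option 1=25.75, Option 2=25.75, Option 3=26.25, Option 4=31, Option 5=31.75, Option 6=29.25
Highest average = 31.75 → Option 5.

maximax → Option 5; laplace → Option 5 (agree)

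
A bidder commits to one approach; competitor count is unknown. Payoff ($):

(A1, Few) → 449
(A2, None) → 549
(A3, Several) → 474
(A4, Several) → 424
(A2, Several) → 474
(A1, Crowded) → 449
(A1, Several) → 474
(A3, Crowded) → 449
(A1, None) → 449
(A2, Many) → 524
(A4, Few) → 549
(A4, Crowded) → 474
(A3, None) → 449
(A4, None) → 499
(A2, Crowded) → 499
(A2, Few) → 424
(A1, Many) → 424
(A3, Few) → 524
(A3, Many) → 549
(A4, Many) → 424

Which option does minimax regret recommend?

Column bests: None=549, Few=549, Several=474, Many=549, Crowded=499.
A1 regrets: 100, 100, 0, 125, 50 → max 125
A2 regrets: 0, 125, 0, 25, 0 → max 125
A3 regrets: 100, 25, 0, 0, 50 → max 100
A4 regrets: 50, 0, 50, 125, 25 → max 125
Smallest max regret = 100 → A3.

A3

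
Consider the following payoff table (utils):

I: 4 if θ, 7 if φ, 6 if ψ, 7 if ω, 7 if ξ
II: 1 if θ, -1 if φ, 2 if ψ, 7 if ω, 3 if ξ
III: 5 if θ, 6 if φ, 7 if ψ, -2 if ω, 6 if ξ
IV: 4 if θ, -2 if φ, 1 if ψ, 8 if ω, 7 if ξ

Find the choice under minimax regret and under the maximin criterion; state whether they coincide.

minimax regret → I; maximin → I (agree)

Column bests: θ=5, φ=7, ψ=7, ω=8, ξ=7.
I regrets: 1, 0, 1, 1, 0 → max 1
II regrets: 4, 8, 5, 1, 4 → max 8
III regrets: 0, 1, 0, 10, 1 → max 10
IV regrets: 1, 9, 6, 0, 0 → max 9
Smallest max regret = 1 → I.
Row minima: I=4, II=-1, III=-2, IV=-2
Best worst-case = 4 → I.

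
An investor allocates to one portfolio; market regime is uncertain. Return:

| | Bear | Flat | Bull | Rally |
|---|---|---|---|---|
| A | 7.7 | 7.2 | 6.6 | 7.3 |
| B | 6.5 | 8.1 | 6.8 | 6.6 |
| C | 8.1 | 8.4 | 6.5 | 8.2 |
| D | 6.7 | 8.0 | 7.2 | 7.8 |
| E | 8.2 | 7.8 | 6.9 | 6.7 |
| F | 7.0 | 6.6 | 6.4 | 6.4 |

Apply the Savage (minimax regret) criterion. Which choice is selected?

Column bests: Bear=8.2, Flat=8.4, Bull=7.2, Rally=8.2.
A regrets: 0.5, 1.2, 0.6, 0.9 → max 1.2
B regrets: 1.7, 0.3, 0.4, 1.6 → max 1.7
C regrets: 0.1, 0.0, 0.7, 0.0 → max 0.7
D regrets: 1.5, 0.4, 0.0, 0.4 → max 1.5
E regrets: 0.0, 0.6, 0.3, 1.5 → max 1.5
F regrets: 1.2, 1.8, 0.8, 1.8 → max 1.8
Smallest max regret = 0.7 → C.

C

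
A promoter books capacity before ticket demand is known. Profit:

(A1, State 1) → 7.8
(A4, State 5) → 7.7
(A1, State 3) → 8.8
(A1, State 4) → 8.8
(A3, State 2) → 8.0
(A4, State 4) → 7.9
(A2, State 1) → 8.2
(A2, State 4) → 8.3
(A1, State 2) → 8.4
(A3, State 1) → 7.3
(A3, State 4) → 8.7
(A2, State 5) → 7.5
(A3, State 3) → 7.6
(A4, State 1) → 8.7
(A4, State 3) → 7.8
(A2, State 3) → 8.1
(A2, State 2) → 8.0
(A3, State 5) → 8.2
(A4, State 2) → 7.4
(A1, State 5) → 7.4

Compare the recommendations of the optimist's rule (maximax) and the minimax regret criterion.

maximax → A1; minimax regret → A2 (disagree)

Row maxima: A1=8.8, A2=8.3, A3=8.7, A4=8.7
Best best-case = 8.8 → A1.
Column bests: State 1=8.7, State 2=8.4, State 3=8.8, State 4=8.8, State 5=8.2.
A1 regrets: 0.9, 0.0, 0.0, 0.0, 0.8 → max 0.9
A2 regrets: 0.5, 0.4, 0.7, 0.5, 0.7 → max 0.7
A3 regrets: 1.4, 0.4, 1.2, 0.1, 0.0 → max 1.4
A4 regrets: 0.0, 1.0, 1.0, 0.9, 0.5 → max 1.0
Smallest max regret = 0.7 → A2.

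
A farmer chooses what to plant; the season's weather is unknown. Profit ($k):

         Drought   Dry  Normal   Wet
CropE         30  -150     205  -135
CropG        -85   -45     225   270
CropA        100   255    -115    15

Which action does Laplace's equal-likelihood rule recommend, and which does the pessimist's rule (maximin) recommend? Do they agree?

Row averages: CropE=-12.5, CropG=91.25, CropA=63.75
Highest average = 91.25 → CropG.
Row minima: CropE=-150, CropG=-85, CropA=-115
Best worst-case = -85 → CropG.

laplace → CropG; maximin → CropG (agree)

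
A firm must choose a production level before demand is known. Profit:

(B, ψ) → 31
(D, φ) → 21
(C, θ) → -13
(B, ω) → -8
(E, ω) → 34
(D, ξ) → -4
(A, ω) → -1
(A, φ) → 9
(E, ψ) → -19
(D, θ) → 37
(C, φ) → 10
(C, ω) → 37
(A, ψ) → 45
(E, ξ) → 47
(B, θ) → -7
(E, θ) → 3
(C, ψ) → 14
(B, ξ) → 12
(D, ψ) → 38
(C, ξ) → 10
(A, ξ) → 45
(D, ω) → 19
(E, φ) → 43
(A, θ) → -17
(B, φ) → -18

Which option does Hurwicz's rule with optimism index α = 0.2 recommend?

A: 0.2·45 + 0.8·(-17) = -4.6
B: 0.2·31 + 0.8·(-18) = -8.2
C: 0.2·37 + 0.8·(-13) = -3
D: 0.2·38 + 0.8·(-4) = 4.4
E: 0.2·47 + 0.8·(-19) = -5.8
Highest Hurwicz score = 4.4 → D.

D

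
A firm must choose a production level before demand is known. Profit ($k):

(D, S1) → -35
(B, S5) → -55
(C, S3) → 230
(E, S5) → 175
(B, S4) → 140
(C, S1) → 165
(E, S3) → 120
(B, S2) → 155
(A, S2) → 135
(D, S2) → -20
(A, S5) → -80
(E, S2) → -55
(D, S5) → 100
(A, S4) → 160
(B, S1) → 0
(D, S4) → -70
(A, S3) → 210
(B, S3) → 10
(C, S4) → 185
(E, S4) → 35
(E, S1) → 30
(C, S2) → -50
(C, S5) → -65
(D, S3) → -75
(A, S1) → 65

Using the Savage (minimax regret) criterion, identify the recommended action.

Column bests: S1=165, S2=155, S3=230, S4=185, S5=175.
A regrets: 100, 20, 20, 25, 255 → max 255
B regrets: 165, 0, 220, 45, 230 → max 230
C regrets: 0, 205, 0, 0, 240 → max 240
D regrets: 200, 175, 305, 255, 75 → max 305
E regrets: 135, 210, 110, 150, 0 → max 210
Smallest max regret = 210 → E.

E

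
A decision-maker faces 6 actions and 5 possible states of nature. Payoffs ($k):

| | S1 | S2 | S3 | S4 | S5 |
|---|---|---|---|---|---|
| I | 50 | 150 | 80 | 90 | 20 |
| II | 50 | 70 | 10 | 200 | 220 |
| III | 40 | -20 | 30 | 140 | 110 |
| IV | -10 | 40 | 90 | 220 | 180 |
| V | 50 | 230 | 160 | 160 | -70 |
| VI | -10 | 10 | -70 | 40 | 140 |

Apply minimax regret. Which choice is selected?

Column bests: S1=50, S2=230, S3=160, S4=220, S5=220.
I regrets: 0, 80, 80, 130, 200 → max 200
II regrets: 0, 160, 150, 20, 0 → max 160
III regrets: 10, 250, 130, 80, 110 → max 250
IV regrets: 60, 190, 70, 0, 40 → max 190
V regrets: 0, 0, 0, 60, 290 → max 290
VI regrets: 60, 220, 230, 180, 80 → max 230
Smallest max regret = 160 → II.

II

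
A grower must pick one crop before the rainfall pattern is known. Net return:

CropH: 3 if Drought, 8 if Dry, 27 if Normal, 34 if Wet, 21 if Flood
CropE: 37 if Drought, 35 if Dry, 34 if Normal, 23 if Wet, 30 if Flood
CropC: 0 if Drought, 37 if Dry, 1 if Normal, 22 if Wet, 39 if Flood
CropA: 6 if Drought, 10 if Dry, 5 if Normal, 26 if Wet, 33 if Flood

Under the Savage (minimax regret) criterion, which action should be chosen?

CropE

Column bests: Drought=37, Dry=37, Normal=34, Wet=34, Flood=39.
CropH regrets: 34, 29, 7, 0, 18 → max 34
CropE regrets: 0, 2, 0, 11, 9 → max 11
CropC regrets: 37, 0, 33, 12, 0 → max 37
CropA regrets: 31, 27, 29, 8, 6 → max 31
Smallest max regret = 11 → CropE.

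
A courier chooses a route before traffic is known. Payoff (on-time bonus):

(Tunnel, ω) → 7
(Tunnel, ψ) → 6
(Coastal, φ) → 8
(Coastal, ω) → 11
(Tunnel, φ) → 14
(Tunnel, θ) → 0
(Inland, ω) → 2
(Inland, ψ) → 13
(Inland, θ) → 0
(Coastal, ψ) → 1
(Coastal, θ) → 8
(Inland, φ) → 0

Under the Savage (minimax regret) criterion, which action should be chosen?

Tunnel

Column bests: θ=8, φ=14, ψ=13, ω=11.
Coastal regrets: 0, 6, 12, 0 → max 12
Tunnel regrets: 8, 0, 7, 4 → max 8
Inland regrets: 8, 14, 0, 9 → max 14
Smallest max regret = 8 → Tunnel.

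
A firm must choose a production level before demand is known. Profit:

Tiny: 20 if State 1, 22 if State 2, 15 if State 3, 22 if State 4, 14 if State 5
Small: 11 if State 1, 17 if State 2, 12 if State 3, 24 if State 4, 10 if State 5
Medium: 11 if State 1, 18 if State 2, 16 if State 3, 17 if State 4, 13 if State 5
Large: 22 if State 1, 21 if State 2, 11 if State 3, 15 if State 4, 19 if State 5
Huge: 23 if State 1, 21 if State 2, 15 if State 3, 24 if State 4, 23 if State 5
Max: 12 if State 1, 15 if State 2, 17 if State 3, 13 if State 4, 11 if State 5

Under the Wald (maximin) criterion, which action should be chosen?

Row minima: Tiny=14, Small=10, Medium=11, Large=11, Huge=15, Max=11
Best worst-case = 15 → Huge.

Huge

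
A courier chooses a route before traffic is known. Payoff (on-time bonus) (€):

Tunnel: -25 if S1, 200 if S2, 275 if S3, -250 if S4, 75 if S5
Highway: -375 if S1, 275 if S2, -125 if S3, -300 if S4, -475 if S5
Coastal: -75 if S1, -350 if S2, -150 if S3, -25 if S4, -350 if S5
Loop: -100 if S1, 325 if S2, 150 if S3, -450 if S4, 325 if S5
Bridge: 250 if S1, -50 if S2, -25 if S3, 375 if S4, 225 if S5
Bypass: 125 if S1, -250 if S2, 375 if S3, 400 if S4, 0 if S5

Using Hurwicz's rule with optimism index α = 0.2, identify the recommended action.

Tunnel: 0.2·275 + 0.8·(-250) = -145
Highway: 0.2·275 + 0.8·(-475) = -325
Coastal: 0.2·(-25) + 0.8·(-350) = -285
Loop: 0.2·325 + 0.8·(-450) = -295
Bridge: 0.2·375 + 0.8·(-50) = 35
Bypass: 0.2·400 + 0.8·(-250) = -120
Highest Hurwicz score = 35 → Bridge.

Bridge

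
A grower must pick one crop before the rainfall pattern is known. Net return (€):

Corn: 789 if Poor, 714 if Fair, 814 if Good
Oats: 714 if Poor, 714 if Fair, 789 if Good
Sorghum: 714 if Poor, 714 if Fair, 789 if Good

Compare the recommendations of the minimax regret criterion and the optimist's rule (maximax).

minimax regret → Corn; maximax → Corn (agree)

Column bests: Poor=789, Fair=714, Good=814.
Corn regrets: 0, 0, 0 → max 0
Oats regrets: 75, 0, 25 → max 75
Sorghum regrets: 75, 0, 25 → max 75
Smallest max regret = 0 → Corn.
Row maxima: Corn=814, Oats=789, Sorghum=789
Best best-case = 814 → Corn.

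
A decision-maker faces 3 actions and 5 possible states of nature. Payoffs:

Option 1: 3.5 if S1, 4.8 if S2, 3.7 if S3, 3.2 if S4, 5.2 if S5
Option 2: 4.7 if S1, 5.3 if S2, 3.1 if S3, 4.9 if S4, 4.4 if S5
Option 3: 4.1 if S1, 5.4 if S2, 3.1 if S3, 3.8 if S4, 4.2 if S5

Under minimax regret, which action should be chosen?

Column bests: S1=4.7, S2=5.4, S3=3.7, S4=4.9, S5=5.2.
Option 1 regrets: 1.2, 0.6, 0.0, 1.7, 0.0 → max 1.7
Option 2 regrets: 0.0, 0.1, 0.6, 0.0, 0.8 → max 0.8
Option 3 regrets: 0.6, 0.0, 0.6, 1.1, 1.0 → max 1.1
Smallest max regret = 0.8 → Option 2.

Option 2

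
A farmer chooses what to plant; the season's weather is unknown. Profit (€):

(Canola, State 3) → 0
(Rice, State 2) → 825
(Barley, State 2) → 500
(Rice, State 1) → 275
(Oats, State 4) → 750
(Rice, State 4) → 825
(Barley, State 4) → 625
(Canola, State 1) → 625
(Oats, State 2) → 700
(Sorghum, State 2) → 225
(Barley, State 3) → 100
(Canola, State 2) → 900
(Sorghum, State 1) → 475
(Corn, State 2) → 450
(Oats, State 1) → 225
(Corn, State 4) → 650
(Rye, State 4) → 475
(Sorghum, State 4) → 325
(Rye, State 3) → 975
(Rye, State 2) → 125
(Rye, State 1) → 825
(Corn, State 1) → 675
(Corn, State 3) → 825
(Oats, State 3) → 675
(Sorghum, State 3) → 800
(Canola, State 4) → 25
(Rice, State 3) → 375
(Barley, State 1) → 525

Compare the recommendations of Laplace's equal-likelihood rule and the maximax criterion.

laplace → Corn; maximax → Rye (disagree)

Row averages: Rice=575, Barley=437.5, Sorghum=456.25, Oats=587.5, Corn=650, Rye=600, Canola=387.5
Highest average = 650 → Corn.
Row maxima: Rice=825, Barley=625, Sorghum=800, Oats=750, Corn=825, Rye=975, Canola=900
Best best-case = 975 → Rye.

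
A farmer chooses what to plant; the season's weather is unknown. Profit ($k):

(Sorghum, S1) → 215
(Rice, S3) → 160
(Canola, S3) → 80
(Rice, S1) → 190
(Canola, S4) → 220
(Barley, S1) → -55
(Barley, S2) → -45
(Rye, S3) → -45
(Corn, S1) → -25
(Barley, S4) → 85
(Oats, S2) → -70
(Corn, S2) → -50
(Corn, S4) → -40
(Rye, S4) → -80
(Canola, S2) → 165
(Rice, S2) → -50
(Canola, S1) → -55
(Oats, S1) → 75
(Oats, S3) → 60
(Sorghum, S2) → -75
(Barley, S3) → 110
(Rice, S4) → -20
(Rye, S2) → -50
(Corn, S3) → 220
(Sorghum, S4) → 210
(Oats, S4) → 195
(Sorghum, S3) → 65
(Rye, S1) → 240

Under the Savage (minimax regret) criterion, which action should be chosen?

Oats

Column bests: S1=240, S2=165, S3=220, S4=220.
Oats regrets: 165, 235, 160, 25 → max 235
Rye regrets: 0, 215, 265, 300 → max 300
Rice regrets: 50, 215, 60, 240 → max 240
Sorghum regrets: 25, 240, 155, 10 → max 240
Barley regrets: 295, 210, 110, 135 → max 295
Canola regrets: 295, 0, 140, 0 → max 295
Corn regrets: 265, 215, 0, 260 → max 265
Smallest max regret = 235 → Oats.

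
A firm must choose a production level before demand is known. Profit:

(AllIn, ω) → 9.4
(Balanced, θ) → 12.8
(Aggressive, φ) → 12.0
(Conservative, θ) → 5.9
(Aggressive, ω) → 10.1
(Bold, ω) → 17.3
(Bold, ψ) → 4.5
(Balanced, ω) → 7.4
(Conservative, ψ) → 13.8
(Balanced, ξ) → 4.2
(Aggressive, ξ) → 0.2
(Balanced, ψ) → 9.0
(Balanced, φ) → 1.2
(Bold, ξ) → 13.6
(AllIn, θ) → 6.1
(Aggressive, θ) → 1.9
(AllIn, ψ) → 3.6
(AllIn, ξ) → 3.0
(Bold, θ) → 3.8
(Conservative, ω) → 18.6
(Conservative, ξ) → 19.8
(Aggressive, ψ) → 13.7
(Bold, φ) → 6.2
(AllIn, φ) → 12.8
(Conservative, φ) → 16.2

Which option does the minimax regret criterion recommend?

Conservative

Column bests: θ=12.8, φ=16.2, ψ=13.8, ω=18.6, ξ=19.8.
Conservative regrets: 6.9, 0.0, 0.0, 0.0, 0.0 → max 6.9
Balanced regrets: 0.0, 15.0, 4.8, 11.2, 15.6 → max 15.6
Aggressive regrets: 10.9, 4.2, 0.1, 8.5, 19.6 → max 19.6
Bold regrets: 9.0, 10.0, 9.3, 1.3, 6.2 → max 10.0
AllIn regrets: 6.7, 3.4, 10.2, 9.2, 16.8 → max 16.8
Smallest max regret = 6.9 → Conservative.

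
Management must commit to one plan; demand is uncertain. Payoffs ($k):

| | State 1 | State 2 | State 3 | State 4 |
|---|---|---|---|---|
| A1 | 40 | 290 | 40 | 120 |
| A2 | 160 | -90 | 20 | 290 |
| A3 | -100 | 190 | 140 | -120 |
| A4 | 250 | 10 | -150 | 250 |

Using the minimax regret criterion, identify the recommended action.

Column bests: State 1=250, State 2=290, State 3=140, State 4=290.
A1 regrets: 210, 0, 100, 170 → max 210
A2 regrets: 90, 380, 120, 0 → max 380
A3 regrets: 350, 100, 0, 410 → max 410
A4 regrets: 0, 280, 290, 40 → max 290
Smallest max regret = 210 → A1.

A1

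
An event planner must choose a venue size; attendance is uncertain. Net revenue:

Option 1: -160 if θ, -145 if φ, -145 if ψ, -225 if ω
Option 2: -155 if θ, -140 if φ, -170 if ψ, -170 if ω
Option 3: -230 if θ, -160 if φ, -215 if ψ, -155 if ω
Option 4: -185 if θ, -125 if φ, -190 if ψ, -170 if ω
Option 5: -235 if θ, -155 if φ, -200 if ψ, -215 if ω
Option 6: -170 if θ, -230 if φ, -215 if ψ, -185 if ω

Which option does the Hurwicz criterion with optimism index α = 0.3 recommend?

Option 1: 0.3·(-145) + 0.7·(-225) = -201
Option 2: 0.3·(-140) + 0.7·(-170) = -161
Option 3: 0.3·(-155) + 0.7·(-230) = -207.5
Option 4: 0.3·(-125) + 0.7·(-190) = -170.5
Option 5: 0.3·(-155) + 0.7·(-235) = -211
Option 6: 0.3·(-170) + 0.7·(-230) = -212
Highest Hurwicz score = -161 → Option 2.

Option 2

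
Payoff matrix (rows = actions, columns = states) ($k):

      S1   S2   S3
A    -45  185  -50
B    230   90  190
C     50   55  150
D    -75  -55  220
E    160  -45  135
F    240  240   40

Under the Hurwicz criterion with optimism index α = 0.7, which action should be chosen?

A: 0.7·185 + 0.3·(-50) = 114.5
B: 0.7·230 + 0.3·90 = 188
C: 0.7·150 + 0.3·50 = 120
D: 0.7·220 + 0.3·(-75) = 131.5
E: 0.7·160 + 0.3·(-45) = 98.5
F: 0.7·240 + 0.3·40 = 180
Highest Hurwicz score = 188 → B.

B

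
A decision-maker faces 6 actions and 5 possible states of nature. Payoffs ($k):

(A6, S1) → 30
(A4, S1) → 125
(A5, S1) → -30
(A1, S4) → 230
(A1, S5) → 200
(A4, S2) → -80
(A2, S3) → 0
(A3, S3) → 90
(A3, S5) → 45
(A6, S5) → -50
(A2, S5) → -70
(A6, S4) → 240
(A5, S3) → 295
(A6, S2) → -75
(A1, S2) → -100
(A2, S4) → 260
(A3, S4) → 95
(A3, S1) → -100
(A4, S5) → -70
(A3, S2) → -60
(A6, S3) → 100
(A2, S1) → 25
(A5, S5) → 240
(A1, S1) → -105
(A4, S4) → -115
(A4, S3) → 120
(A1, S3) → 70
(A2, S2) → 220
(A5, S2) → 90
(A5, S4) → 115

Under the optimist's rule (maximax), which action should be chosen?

Row maxima: A1=230, A2=260, A3=95, A4=125, A5=295, A6=240
Best best-case = 295 → A5.

A5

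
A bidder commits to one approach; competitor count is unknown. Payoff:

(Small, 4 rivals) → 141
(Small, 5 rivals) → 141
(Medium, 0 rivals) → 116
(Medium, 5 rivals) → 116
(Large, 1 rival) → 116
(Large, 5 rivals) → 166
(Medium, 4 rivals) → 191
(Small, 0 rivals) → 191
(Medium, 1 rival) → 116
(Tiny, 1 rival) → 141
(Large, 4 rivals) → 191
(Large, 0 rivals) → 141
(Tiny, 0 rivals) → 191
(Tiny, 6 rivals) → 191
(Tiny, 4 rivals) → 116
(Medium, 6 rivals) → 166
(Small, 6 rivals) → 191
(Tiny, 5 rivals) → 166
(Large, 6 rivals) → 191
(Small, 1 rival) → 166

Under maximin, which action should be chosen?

Small

Row minima: Tiny=116, Small=141, Medium=116, Large=116
Best worst-case = 141 → Small.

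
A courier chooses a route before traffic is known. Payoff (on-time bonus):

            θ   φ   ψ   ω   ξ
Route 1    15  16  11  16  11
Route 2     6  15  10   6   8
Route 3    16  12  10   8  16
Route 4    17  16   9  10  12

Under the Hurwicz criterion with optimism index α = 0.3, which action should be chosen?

Route 1: 0.3·16 + 0.7·11 = 12.5
Route 2: 0.3·15 + 0.7·6 = 8.7
Route 3: 0.3·16 + 0.7·8 = 10.4
Route 4: 0.3·17 + 0.7·9 = 11.4
Highest Hurwicz score = 12.5 → Route 1.

Route 1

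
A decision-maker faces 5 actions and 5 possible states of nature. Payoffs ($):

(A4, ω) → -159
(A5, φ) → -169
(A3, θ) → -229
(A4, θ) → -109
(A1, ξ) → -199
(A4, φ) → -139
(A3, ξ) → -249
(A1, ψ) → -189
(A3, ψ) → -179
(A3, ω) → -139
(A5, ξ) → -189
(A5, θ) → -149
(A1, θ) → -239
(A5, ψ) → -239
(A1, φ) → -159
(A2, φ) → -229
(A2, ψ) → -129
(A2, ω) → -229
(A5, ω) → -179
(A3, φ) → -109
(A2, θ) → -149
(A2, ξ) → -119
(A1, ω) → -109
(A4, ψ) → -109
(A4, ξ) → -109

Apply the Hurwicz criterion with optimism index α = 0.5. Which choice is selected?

A1: 0.5·(-109) + 0.5·(-239) = -174
A2: 0.5·(-119) + 0.5·(-229) = -174
A3: 0.5·(-109) + 0.5·(-249) = -179
A4: 0.5·(-109) + 0.5·(-159) = -134
A5: 0.5·(-149) + 0.5·(-239) = -194
Highest Hurwicz score = -134 → A4.

A4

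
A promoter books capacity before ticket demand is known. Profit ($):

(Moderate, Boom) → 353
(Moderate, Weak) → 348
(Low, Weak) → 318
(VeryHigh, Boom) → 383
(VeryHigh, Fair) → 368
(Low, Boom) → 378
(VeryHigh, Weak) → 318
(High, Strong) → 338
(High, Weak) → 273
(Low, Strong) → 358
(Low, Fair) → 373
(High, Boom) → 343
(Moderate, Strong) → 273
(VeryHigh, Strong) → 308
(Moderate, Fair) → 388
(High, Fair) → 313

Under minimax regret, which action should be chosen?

Low

Column bests: Weak=348, Fair=388, Strong=358, Boom=383.
Low regrets: 30, 15, 0, 5 → max 30
Moderate regrets: 0, 0, 85, 30 → max 85
High regrets: 75, 75, 20, 40 → max 75
VeryHigh regrets: 30, 20, 50, 0 → max 50
Smallest max regret = 30 → Low.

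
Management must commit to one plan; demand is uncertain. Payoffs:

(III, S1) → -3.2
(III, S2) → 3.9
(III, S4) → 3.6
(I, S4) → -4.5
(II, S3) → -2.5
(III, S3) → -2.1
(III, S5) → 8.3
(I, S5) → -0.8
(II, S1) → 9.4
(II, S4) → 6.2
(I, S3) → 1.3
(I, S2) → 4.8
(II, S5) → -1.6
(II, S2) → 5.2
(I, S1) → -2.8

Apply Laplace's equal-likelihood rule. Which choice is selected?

Row averages: I=-0.4, II=3.34, III=2.1
Highest average = 3.34 → II.

II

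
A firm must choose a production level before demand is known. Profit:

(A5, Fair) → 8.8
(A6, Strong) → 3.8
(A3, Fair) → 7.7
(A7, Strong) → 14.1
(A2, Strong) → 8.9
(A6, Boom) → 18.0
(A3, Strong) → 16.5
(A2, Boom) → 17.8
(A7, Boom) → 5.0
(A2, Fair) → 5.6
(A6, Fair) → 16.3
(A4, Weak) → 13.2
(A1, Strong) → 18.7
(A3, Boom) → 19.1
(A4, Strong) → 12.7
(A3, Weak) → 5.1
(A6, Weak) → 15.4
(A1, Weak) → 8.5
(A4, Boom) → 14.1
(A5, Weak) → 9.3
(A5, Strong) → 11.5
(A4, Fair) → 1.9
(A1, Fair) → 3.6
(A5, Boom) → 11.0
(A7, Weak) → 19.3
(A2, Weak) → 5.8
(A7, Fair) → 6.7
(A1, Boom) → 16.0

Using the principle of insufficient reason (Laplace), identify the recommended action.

A6

Row averages: A1=11.7, A2=9.525, A3=12.1, A4=10.475, A5=10.15, A6=13.375, A7=11.275
Highest average = 13.375 → A6.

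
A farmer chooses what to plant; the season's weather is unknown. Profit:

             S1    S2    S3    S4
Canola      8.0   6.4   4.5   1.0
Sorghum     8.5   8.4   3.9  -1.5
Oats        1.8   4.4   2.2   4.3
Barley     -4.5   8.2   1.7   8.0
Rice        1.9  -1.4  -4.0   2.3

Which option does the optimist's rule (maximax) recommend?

Row maxima: Canola=8.0, Sorghum=8.5, Oats=4.4, Barley=8.2, Rice=2.3
Best best-case = 8.5 → Sorghum.

Sorghum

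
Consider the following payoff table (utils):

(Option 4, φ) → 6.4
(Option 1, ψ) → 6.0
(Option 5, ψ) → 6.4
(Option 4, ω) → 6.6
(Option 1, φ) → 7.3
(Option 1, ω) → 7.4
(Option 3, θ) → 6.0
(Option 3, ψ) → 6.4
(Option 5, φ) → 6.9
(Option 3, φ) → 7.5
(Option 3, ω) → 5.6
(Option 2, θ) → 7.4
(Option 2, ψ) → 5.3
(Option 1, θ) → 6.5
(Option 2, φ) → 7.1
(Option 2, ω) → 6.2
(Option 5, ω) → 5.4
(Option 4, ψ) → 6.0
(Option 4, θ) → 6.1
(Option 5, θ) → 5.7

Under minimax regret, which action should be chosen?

Option 1

Column bests: θ=7.4, φ=7.5, ψ=6.4, ω=7.4.
Option 1 regrets: 0.9, 0.2, 0.4, 0.0 → max 0.9
Option 2 regrets: 0.0, 0.4, 1.1, 1.2 → max 1.2
Option 3 regrets: 1.4, 0.0, 0.0, 1.8 → max 1.8
Option 4 regrets: 1.3, 1.1, 0.4, 0.8 → max 1.3
Option 5 regrets: 1.7, 0.6, 0.0, 2.0 → max 2.0
Smallest max regret = 0.9 → Option 1.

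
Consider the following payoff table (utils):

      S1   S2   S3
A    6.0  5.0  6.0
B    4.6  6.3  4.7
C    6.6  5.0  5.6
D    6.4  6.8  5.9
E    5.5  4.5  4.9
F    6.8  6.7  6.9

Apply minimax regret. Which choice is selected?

Column bests: S1=6.8, S2=6.8, S3=6.9.
A regrets: 0.8, 1.8, 0.9 → max 1.8
B regrets: 2.2, 0.5, 2.2 → max 2.2
C regrets: 0.2, 1.8, 1.3 → max 1.8
D regrets: 0.4, 0.0, 1.0 → max 1.0
E regrets: 1.3, 2.3, 2.0 → max 2.3
F regrets: 0.0, 0.1, 0.0 → max 0.1
Smallest max regret = 0.1 → F.

F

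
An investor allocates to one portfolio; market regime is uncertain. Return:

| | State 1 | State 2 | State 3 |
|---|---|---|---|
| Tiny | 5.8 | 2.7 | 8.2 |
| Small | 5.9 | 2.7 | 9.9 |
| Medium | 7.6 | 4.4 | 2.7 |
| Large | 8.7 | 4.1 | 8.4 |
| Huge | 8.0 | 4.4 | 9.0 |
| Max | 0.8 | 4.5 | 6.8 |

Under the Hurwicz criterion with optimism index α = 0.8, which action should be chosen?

Tiny: 0.8·8.2 + 0.2·2.7 = 7.1
Small: 0.8·9.9 + 0.2·2.7 = 8.46
Medium: 0.8·7.6 + 0.2·2.7 = 6.62
Large: 0.8·8.7 + 0.2·4.1 = 7.78
Huge: 0.8·9.0 + 0.2·4.4 = 8.08
Max: 0.8·6.8 + 0.2·0.8 = 5.6
Highest Hurwicz score = 8.46 → Small.

Small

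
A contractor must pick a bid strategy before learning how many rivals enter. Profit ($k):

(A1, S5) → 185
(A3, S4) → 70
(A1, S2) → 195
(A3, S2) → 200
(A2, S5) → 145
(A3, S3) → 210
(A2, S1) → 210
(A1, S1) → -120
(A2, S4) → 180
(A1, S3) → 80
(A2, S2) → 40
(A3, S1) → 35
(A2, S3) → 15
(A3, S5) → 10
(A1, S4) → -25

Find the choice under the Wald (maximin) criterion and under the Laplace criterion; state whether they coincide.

maximin → A2; laplace → A2 (agree)

Row minima: A1=-120, A2=15, A3=10
Best worst-case = 15 → A2.
Row averages: A1=63, A2=118, A3=105
Highest average = 118 → A2.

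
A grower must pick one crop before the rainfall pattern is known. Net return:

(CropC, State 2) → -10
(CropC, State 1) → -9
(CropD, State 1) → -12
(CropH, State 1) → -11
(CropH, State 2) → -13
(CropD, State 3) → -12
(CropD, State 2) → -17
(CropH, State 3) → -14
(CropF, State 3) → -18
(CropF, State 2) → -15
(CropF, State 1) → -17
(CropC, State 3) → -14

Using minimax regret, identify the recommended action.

CropC

Column bests: State 1=-9, State 2=-10, State 3=-12.
CropC regrets: 0, 0, 2 → max 2
CropH regrets: 2, 3, 2 → max 3
CropD regrets: 3, 7, 0 → max 7
CropF regrets: 8, 5, 6 → max 8
Smallest max regret = 2 → CropC.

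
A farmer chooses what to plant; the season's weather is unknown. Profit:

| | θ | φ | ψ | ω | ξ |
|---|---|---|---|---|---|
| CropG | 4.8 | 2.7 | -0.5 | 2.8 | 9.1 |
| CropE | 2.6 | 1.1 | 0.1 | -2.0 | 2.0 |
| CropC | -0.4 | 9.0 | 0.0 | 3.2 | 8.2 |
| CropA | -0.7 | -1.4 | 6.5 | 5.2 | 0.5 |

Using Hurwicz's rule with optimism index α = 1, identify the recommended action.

CropG: 1·9.1 + 0·(-0.5) = 9.1
CropE: 1·2.6 + 0·(-2.0) = 2.6
CropC: 1·9.0 + 0·(-0.4) = 9
CropA: 1·6.5 + 0·(-1.4) = 6.5
Highest Hurwicz score = 9.1 → CropG.

CropG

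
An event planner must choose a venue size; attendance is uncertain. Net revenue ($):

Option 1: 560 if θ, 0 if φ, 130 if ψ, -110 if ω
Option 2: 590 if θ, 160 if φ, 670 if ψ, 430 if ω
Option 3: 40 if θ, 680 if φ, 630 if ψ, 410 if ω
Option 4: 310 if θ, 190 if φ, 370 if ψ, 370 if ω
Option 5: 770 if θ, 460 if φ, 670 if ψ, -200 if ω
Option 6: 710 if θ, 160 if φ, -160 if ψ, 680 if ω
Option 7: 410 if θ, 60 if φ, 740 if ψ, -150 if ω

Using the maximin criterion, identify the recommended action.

Option 4

Row minima: Option 1=-110, Option 2=160, Option 3=40, Option 4=190, Option 5=-200, Option 6=-160, Option 7=-150
Best worst-case = 190 → Option 4.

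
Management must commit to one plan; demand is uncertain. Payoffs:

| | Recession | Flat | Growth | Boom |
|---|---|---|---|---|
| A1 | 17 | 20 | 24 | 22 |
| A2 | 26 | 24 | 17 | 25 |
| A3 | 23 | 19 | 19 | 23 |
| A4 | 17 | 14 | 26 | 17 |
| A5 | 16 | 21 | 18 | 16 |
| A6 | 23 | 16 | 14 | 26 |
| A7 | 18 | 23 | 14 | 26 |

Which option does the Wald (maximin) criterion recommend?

A3

Row minima: A1=17, A2=17, A3=19, A4=14, A5=16, A6=14, A7=14
Best worst-case = 19 → A3.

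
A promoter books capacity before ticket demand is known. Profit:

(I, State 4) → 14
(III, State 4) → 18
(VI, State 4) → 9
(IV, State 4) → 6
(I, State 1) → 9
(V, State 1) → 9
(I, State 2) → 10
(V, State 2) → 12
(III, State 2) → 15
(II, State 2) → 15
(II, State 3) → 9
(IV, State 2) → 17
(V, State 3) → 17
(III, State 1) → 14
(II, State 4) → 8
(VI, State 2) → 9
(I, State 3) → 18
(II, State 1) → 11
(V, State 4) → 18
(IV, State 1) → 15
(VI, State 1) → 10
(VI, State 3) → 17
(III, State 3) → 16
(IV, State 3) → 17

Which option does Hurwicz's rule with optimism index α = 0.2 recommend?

I: 0.2·18 + 0.8·9 = 10.8
II: 0.2·15 + 0.8·8 = 9.4
III: 0.2·18 + 0.8·14 = 14.8
IV: 0.2·17 + 0.8·6 = 8.2
V: 0.2·18 + 0.8·9 = 10.8
VI: 0.2·17 + 0.8·9 = 10.6
Highest Hurwicz score = 14.8 → III.

III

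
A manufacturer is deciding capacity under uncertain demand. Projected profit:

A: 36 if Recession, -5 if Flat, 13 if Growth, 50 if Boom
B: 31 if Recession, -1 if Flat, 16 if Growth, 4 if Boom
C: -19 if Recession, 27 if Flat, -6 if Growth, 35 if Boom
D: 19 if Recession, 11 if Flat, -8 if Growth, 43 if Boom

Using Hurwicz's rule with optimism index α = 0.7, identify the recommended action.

A: 0.7·50 + 0.3·(-5) = 33.5
B: 0.7·31 + 0.3·(-1) = 21.4
C: 0.7·35 + 0.3·(-19) = 18.8
D: 0.7·43 + 0.3·(-8) = 27.7
Highest Hurwicz score = 33.5 → A.

A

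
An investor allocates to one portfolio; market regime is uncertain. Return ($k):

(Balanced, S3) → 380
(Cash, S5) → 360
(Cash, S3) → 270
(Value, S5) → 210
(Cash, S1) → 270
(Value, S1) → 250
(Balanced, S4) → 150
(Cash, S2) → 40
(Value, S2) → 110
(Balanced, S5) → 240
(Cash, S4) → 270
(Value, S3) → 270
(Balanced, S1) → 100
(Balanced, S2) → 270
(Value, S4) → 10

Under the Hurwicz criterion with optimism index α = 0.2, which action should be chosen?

Balanced

Value: 0.2·270 + 0.8·10 = 62
Cash: 0.2·360 + 0.8·40 = 104
Balanced: 0.2·380 + 0.8·100 = 156
Highest Hurwicz score = 156 → Balanced.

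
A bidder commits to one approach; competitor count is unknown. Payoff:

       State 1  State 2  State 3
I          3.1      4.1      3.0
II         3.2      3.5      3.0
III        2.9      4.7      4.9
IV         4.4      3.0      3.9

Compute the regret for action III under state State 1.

1.5

Best payoff under State 1 is 4.4.
Regret = 4.4 − 2.9 = 1.5.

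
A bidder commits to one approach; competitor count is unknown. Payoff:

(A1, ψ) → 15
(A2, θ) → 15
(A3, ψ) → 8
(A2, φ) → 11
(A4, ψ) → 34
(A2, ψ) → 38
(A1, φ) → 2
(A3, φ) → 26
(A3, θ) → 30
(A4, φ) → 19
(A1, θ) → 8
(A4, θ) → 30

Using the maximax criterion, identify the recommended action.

A2

Row maxima: A1=15, A2=38, A3=30, A4=34
Best best-case = 38 → A2.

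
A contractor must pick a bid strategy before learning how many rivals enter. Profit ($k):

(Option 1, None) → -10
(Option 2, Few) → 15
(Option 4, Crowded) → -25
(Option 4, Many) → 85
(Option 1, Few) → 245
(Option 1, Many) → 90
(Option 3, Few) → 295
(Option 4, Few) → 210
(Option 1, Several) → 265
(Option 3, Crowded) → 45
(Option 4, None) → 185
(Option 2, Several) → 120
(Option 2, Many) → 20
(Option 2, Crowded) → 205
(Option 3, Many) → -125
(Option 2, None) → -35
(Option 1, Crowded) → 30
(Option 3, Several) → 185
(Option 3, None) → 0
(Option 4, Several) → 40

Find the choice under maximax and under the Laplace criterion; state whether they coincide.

maximax → Option 3; laplace → Option 1 (disagree)

Row maxima: Option 1=265, Option 2=205, Option 3=295, Option 4=210
Best best-case = 295 → Option 3.
Row averages: Option 1=124, Option 2=65, Option 3=80, Option 4=99
Highest average = 124 → Option 1.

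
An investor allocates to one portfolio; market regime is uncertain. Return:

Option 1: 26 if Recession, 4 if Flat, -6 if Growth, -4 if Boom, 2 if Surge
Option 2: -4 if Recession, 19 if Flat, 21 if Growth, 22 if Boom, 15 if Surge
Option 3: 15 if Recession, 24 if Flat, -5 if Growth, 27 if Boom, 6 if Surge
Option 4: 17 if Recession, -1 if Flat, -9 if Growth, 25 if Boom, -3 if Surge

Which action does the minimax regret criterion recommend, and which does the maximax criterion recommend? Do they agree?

Column bests: Recession=26, Flat=24, Growth=21, Boom=27, Surge=15.
Option 1 regrets: 0, 20, 27, 31, 13 → max 31
Option 2 regrets: 30, 5, 0, 5, 0 → max 30
Option 3 regrets: 11, 0, 26, 0, 9 → max 26
Option 4 regrets: 9, 25, 30, 2, 18 → max 30
Smallest max regret = 26 → Option 3.
Row maxima: Option 1=26, Option 2=22, Option 3=27, Option 4=25
Best best-case = 27 → Option 3.

minimax regret → Option 3; maximax → Option 3 (agree)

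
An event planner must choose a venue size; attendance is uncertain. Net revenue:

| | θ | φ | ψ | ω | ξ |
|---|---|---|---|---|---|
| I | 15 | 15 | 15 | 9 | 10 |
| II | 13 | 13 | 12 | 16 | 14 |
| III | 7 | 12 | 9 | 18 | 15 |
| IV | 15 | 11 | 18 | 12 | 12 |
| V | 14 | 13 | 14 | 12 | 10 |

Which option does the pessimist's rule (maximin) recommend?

Row minima: I=9, II=12, III=7, IV=11, V=10
Best worst-case = 12 → II.

II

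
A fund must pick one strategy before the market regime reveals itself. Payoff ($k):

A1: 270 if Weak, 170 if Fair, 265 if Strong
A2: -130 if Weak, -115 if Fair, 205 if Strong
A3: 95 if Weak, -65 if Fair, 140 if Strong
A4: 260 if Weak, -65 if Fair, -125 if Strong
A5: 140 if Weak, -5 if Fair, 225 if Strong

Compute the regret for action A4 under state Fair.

Best payoff under Fair is 170.
Regret = 170 − (-65) = 235.

235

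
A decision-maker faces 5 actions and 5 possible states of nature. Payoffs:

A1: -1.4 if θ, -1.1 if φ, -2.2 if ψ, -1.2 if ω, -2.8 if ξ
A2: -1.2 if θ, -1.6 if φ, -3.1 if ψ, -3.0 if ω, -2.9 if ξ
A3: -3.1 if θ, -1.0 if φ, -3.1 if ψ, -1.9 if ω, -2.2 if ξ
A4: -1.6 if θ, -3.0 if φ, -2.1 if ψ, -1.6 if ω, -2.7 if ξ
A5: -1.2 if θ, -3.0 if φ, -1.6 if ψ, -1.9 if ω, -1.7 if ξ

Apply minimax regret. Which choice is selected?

Column bests: θ=-1.2, φ=-1.0, ψ=-1.6, ω=-1.2, ξ=-1.7.
A1 regrets: 0.2, 0.1, 0.6, 0.0, 1.1 → max 1.1
A2 regrets: 0.0, 0.6, 1.5, 1.8, 1.2 → max 1.8
A3 regrets: 1.9, 0.0, 1.5, 0.7, 0.5 → max 1.9
A4 regrets: 0.4, 2.0, 0.5, 0.4, 1.0 → max 2.0
A5 regrets: 0.0, 2.0, 0.0, 0.7, 0.0 → max 2.0
Smallest max regret = 1.1 → A1.

A1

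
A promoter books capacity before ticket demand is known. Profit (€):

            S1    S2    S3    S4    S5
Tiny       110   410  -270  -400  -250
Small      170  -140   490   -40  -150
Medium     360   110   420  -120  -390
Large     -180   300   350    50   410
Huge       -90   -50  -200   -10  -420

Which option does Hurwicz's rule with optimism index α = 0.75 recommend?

Tiny: 0.75·410 + 0.25·(-400) = 207.5
Small: 0.75·490 + 0.25·(-150) = 330
Medium: 0.75·420 + 0.25·(-390) = 217.5
Large: 0.75·410 + 0.25·(-180) = 262.5
Huge: 0.75·(-10) + 0.25·(-420) = -112.5
Highest Hurwicz score = 330 → Small.

Small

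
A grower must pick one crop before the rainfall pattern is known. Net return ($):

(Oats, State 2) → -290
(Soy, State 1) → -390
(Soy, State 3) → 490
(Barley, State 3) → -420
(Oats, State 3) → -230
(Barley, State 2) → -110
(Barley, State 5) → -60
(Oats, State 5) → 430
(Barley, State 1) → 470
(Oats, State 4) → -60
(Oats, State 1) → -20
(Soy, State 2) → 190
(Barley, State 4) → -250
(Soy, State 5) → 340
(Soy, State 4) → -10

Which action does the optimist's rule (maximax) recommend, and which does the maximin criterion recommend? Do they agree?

maximax → Soy; maximin → Oats (disagree)

Row maxima: Soy=490, Oats=430, Barley=470
Best best-case = 490 → Soy.
Row minima: Soy=-390, Oats=-290, Barley=-420
Best worst-case = -290 → Oats.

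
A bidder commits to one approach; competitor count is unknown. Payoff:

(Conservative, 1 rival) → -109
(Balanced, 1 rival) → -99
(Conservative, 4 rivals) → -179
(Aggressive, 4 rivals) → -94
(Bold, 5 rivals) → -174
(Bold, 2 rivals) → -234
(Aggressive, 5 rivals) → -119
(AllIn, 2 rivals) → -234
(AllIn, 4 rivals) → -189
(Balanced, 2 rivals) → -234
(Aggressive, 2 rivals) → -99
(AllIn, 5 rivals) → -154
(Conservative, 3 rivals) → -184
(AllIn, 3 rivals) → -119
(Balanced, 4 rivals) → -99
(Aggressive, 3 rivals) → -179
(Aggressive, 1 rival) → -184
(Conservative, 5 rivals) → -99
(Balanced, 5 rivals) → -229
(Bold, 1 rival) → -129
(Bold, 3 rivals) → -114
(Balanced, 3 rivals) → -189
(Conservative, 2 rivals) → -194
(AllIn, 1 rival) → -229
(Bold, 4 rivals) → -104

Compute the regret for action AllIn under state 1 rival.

130

Best payoff under 1 rival is -99.
Regret = -99 − (-229) = 130.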